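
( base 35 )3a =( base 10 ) 115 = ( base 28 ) 43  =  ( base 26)4b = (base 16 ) 73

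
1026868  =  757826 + 269042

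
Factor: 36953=7^1*5279^1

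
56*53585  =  3000760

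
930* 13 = 12090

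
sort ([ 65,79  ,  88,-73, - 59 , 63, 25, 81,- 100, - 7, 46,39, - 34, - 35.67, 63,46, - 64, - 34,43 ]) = [ - 100, - 73, - 64 , - 59, - 35.67,-34, - 34,-7,  25, 39,  43,  46,46,63 , 63, 65,79, 81,  88 ]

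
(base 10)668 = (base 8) 1234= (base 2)1010011100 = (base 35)j3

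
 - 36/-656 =9/164  =  0.05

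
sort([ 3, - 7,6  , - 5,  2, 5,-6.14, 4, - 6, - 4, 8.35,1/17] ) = [ - 7, - 6.14,-6, - 5,-4,1/17,2,3,4, 5 , 6,  8.35]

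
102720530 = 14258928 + 88461602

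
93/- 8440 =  - 93/8440 = - 0.01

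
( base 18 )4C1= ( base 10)1513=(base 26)265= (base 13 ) 8c5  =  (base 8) 2751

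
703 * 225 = 158175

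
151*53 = 8003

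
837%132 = 45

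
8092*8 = 64736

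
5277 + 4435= 9712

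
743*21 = 15603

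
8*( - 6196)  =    -  49568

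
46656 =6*7776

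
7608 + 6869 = 14477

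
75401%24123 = 3032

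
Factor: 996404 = 2^2*17^1*14653^1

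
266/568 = 133/284  =  0.47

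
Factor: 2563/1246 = 2^( - 1)* 7^(  -  1)*11^1*89^(- 1)*233^1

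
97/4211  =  97/4211 = 0.02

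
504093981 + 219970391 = 724064372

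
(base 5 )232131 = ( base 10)8416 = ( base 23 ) FKL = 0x20E0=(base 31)8NF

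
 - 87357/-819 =106 + 181/273 = 106.66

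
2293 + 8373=10666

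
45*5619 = 252855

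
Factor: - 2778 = - 2^1*3^1*463^1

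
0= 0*6180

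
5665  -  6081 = -416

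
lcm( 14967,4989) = 14967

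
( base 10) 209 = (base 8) 321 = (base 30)6T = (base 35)5y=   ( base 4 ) 3101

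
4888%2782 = 2106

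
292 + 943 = 1235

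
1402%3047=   1402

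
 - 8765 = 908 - 9673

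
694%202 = 88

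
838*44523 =37310274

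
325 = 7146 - 6821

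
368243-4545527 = -4177284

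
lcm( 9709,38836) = 38836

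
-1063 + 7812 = 6749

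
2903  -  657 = 2246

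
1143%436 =271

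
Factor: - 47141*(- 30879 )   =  3^2*17^1*47^2*59^1*73^1=1455666939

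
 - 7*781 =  - 5467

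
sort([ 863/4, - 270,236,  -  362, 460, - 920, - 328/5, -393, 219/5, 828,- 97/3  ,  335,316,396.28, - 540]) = [ -920,  -  540, - 393 , - 362, - 270,-328/5,-97/3,  219/5, 863/4,  236,316,335,396.28,460,  828]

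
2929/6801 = 2929/6801 = 0.43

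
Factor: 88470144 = 2^7*3^4*7^1*23^1*  53^1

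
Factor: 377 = 13^1*29^1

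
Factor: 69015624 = 2^3*3^1*503^1 * 5717^1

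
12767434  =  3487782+9279652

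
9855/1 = 9855  =  9855.00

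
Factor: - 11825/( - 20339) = 25/43  =  5^2 * 43^(-1)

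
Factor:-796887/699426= - 139/122 = - 2^( - 1)*61^ ( - 1 )*139^1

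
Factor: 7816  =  2^3*977^1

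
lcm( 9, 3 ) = 9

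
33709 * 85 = 2865265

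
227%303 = 227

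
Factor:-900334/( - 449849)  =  2^1*19^2*29^1* 43^1*599^( - 1)*751^( - 1 )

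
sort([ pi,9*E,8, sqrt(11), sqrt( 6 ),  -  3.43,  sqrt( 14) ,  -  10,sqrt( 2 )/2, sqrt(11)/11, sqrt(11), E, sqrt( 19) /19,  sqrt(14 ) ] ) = [ - 10, - 3.43,sqrt(19)/19,sqrt( 11) /11,sqrt(2)/2,sqrt (6),  E,  pi,sqrt( 11),sqrt(11 ),sqrt(14), sqrt( 14),8,9*E]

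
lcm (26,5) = 130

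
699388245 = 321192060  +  378196185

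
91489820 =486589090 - 395099270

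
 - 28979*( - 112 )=3245648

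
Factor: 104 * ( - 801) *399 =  - 2^3*3^3*7^1*13^1*19^1 * 89^1 = - 33238296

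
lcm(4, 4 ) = 4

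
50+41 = 91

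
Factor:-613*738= -452394  =  -  2^1 * 3^2*41^1*613^1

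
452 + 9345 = 9797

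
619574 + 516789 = 1136363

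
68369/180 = 68369/180 = 379.83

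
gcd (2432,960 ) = 64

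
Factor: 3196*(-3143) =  - 10045028 = -2^2*7^1*17^1*47^1 * 449^1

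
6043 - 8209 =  - 2166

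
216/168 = 1 + 2/7  =  1.29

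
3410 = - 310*(  -  11 ) 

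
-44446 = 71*( - 626) 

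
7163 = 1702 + 5461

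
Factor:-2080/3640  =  -4/7 = - 2^2 * 7^( - 1 )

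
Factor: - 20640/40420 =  - 24/47 =- 2^3 * 3^1*47^( - 1)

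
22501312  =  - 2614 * ( -8608)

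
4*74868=299472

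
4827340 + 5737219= 10564559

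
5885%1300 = 685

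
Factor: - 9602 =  - 2^1*4801^1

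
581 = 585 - 4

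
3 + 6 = 9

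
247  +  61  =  308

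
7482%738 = 102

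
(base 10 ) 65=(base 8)101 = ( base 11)5a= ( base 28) 29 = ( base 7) 122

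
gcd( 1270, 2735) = 5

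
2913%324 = 321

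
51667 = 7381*7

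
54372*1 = 54372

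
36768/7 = 5252  +  4/7 = 5252.57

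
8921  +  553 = 9474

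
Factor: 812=2^2*7^1*29^1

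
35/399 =5/57=0.09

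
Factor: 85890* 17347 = 2^1*3^1*5^1*7^1*11^1*19^1*83^1*409^1  =  1489933830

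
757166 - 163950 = 593216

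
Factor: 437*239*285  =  29766255 = 3^1*5^1  *19^2*23^1*239^1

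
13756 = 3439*4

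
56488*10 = 564880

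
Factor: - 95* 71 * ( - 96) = 2^5*3^1*5^1 *19^1 * 71^1 = 647520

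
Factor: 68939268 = 2^2 * 3^1 *619^1*9281^1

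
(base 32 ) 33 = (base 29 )3C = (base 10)99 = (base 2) 1100011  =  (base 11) 90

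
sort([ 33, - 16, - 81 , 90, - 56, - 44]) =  [-81,-56,-44, - 16,33,90]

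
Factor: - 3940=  - 2^2 * 5^1  *  197^1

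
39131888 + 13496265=52628153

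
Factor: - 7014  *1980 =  - 2^3*3^3*5^1* 7^1*11^1*167^1 = - 13887720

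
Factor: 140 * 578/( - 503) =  - 80920/503 = - 2^3*5^1*7^1*17^2*503^(-1)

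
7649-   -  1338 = 8987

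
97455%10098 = 6573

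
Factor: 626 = 2^1*313^1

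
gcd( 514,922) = 2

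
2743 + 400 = 3143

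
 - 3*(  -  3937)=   11811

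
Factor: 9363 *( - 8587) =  - 80400081 =-3^1*31^1*277^1*3121^1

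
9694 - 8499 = 1195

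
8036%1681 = 1312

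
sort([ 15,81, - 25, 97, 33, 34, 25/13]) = [ - 25, 25/13, 15, 33, 34, 81, 97]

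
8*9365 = 74920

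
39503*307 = 12127421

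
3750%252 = 222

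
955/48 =955/48 = 19.90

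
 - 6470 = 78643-85113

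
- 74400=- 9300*8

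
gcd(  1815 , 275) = 55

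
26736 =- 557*(-48)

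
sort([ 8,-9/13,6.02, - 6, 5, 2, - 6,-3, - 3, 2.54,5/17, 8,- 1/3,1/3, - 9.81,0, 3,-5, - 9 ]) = [-9.81, - 9, - 6,-6, - 5,-3,- 3 ,  -  9/13,-1/3, 0,5/17, 1/3, 2, 2.54, 3 , 5,6.02,  8 , 8]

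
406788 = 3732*109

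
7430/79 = 94 + 4/79 = 94.05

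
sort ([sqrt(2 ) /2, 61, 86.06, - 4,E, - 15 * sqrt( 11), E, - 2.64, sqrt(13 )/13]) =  [ - 15 * sqrt(11), - 4, - 2.64 , sqrt ( 13 ) /13, sqrt ( 2)/2, E, E,61, 86.06 ]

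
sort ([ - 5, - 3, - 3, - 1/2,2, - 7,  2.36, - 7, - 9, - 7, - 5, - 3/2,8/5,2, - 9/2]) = [ - 9, - 7, - 7, - 7, - 5 , - 5, - 9/2, - 3,-3,  -  3/2, - 1/2,8/5,2, 2 , 2.36 ]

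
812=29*28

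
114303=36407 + 77896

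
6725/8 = 840+5/8 = 840.62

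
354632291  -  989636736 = -635004445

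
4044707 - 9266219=-5221512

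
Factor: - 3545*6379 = - 5^1*709^1*6379^1 = - 22613555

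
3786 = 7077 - 3291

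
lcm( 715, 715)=715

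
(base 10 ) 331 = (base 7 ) 652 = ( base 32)ab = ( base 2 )101001011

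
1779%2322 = 1779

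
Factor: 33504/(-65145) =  - 2^5*5^(- 1)*43^(-1)*101^(-1 ) * 349^1 =- 11168/21715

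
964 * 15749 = 15182036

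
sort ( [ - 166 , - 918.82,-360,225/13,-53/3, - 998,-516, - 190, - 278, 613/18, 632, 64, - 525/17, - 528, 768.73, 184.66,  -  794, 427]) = [ - 998, - 918.82, - 794, - 528, - 516,  -  360, - 278, - 190, - 166, - 525/17, - 53/3, 225/13 , 613/18, 64,184.66,427, 632,768.73] 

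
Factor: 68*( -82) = -5576=- 2^3 * 17^1*41^1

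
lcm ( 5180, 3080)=113960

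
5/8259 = 5/8259 = 0.00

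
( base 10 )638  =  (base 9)778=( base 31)ki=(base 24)12E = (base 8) 1176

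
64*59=3776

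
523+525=1048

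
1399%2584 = 1399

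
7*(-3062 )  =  -21434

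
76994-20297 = 56697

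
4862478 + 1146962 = 6009440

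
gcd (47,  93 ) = 1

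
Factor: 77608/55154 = 2^2*11^( - 1)*23^( - 1 )*89^1 = 356/253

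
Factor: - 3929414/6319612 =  - 1964707/3159806 = - 2^ ( - 1)* 13^( - 1)*17^1* 115571^1  *121531^( - 1) 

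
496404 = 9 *55156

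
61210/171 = 357 + 163/171=   357.95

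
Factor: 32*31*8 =2^8*31^1 = 7936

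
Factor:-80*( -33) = 2^4*3^1* 5^1*11^1= 2640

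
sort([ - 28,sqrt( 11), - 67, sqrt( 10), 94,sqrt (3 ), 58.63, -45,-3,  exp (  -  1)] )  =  [ - 67 , - 45,  -  28, - 3, exp(  -  1),  sqrt(3 ), sqrt ( 10), sqrt(11),58.63,94 ]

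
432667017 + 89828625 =522495642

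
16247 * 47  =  763609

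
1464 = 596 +868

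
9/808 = 9/808 = 0.01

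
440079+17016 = 457095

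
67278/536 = 33639/268 = 125.52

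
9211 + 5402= 14613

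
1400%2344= 1400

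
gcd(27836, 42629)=1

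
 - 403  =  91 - 494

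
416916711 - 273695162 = 143221549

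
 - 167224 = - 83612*2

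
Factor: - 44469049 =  - 44469049^1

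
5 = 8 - 3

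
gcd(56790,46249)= 1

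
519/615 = 173/205 = 0.84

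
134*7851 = 1052034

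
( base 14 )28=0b100100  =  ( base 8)44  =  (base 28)18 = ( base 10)36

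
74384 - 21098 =53286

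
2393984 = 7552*317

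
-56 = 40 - 96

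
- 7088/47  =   - 7088/47 = - 150.81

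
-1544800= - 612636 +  - 932164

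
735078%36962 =32800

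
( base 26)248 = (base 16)5b8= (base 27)206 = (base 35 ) 16t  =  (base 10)1464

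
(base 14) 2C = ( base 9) 44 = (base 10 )40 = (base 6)104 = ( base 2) 101000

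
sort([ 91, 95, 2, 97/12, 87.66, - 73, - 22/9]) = [ - 73,-22/9,  2,97/12, 87.66, 91,  95]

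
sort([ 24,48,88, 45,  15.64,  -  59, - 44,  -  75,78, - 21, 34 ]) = [ - 75, -59, - 44,  -  21, 15.64,24,  34,45, 48,78,88] 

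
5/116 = 5/116 = 0.04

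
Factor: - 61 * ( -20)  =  1220 = 2^2 *5^1*61^1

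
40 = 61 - 21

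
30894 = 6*5149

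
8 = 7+1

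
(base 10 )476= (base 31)fb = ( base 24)jk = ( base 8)734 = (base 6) 2112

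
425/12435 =85/2487 = 0.03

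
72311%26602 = 19107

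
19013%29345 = 19013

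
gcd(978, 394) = 2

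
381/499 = 381/499 =0.76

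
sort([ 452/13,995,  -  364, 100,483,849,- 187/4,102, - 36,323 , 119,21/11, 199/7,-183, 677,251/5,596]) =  [-364, - 183,  -  187/4,-36, 21/11,199/7,452/13,251/5, 100,102,119,  323,483,596,  677,  849,995] 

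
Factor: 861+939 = 2^3 * 3^2*5^2 = 1800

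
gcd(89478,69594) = 9942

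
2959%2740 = 219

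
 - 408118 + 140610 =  - 267508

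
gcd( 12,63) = 3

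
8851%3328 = 2195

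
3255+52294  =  55549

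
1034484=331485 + 702999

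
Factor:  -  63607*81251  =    -  5168132357 = - 31^1 * 2621^1 * 63607^1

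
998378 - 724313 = 274065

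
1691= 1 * 1691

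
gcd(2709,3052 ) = 7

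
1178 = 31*38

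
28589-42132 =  - 13543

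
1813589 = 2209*821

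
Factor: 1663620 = 2^2*  3^1 * 5^1*7^1*17^1 * 233^1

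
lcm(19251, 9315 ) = 288765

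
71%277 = 71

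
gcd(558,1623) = 3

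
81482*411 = 33489102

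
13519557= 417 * 32421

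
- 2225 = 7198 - 9423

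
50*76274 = 3813700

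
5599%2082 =1435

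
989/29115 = 989/29115=0.03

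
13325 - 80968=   -  67643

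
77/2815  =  77/2815= 0.03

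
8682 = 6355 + 2327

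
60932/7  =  8704 +4/7 = 8704.57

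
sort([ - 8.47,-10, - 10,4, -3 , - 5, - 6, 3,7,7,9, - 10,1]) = [ - 10 ,-10, - 10, - 8.47, - 6, - 5 , - 3,  1 , 3,4 , 7, 7, 9 ]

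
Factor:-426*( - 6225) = 2^1 * 3^2*5^2*71^1  *83^1 = 2651850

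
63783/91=63783/91 = 700.91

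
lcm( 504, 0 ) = 0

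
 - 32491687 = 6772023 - 39263710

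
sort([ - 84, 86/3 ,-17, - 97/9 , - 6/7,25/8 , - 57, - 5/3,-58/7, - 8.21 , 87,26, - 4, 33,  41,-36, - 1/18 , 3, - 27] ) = [ - 84, - 57, - 36, - 27, - 17, - 97/9, - 58/7, - 8.21,-4, - 5/3, - 6/7, - 1/18, 3,  25/8,26, 86/3,33,  41, 87] 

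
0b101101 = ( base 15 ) 30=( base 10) 45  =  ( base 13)36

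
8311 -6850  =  1461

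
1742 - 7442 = -5700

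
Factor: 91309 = 91309^1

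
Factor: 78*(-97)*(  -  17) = 2^1 * 3^1*13^1*17^1*97^1 = 128622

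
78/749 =78/749  =  0.10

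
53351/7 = 53351/7 = 7621.57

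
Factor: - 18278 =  - 2^1* 13^1*19^1*37^1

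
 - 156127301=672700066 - 828827367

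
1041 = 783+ 258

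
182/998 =91/499 = 0.18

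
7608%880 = 568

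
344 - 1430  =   - 1086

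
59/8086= 59/8086 =0.01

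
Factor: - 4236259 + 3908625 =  - 2^1*107^1*1531^1 = -  327634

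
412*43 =17716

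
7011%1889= 1344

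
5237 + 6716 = 11953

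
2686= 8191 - 5505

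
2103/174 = 12 + 5/58 = 12.09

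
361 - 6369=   -  6008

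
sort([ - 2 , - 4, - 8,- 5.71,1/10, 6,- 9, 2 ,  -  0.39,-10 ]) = [ - 10, - 9 , - 8,- 5.71, - 4,- 2,  -  0.39 , 1/10, 2,  6]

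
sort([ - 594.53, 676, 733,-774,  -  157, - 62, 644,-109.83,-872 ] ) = [ -872, - 774,  -  594.53, - 157,-109.83, - 62,644, 676,733 ] 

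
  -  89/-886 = 89/886 = 0.10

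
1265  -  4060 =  - 2795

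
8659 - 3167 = 5492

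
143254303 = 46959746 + 96294557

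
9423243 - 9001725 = 421518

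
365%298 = 67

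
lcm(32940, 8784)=131760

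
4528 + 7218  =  11746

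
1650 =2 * 825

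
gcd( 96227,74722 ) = 1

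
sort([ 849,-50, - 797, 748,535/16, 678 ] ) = [ - 797, -50,535/16,  678, 748,849]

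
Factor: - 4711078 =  - 2^1*2355539^1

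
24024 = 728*33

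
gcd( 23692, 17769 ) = 5923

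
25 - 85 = -60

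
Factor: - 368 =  - 2^4*23^1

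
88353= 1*88353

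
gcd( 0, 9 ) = 9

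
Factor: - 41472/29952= - 18/13 = - 2^1*3^2 * 13^(-1 )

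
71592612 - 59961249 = 11631363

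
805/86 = 805/86 = 9.36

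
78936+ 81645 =160581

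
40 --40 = 80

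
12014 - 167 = 11847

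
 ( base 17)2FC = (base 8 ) 1515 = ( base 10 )845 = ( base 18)2ah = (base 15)3b5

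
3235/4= 808 + 3/4  =  808.75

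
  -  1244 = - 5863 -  - 4619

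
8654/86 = 4327/43= 100.63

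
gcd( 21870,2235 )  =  15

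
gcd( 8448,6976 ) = 64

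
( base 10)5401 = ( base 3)21102001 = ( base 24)991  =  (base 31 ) 5j7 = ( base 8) 12431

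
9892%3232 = 196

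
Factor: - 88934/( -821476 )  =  2^( - 1)*41^( - 1 )*53^1 * 839^1*5009^( - 1 ) = 44467/410738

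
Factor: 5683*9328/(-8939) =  - 53011024/8939 = - 2^4* 7^( - 1)*11^1*53^1*1277^(-1)*5683^1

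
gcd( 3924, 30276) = 36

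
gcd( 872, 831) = 1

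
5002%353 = 60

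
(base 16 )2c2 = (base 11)592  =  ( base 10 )706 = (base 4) 23002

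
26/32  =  13/16 = 0.81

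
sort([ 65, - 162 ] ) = [ - 162, 65]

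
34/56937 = 34/56937 =0.00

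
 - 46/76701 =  - 46/76701  =  - 0.00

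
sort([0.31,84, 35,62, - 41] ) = [ - 41, 0.31,35,62, 84]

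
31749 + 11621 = 43370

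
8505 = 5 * 1701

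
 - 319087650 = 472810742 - 791898392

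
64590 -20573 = 44017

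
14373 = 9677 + 4696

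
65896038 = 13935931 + 51960107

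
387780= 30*12926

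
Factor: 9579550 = 2^1 * 5^2*283^1*677^1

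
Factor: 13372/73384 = 2^( - 1)*3343^1*9173^( - 1) = 3343/18346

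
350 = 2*175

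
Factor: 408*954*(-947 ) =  - 2^4*3^3*17^1*53^1*947^1  =  - 368602704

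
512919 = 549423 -36504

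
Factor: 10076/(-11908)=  - 11/13 = - 11^1 * 13^( - 1) 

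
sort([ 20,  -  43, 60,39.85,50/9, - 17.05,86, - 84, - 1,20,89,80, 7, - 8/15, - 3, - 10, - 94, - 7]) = [ - 94, - 84, - 43, - 17.05, - 10, - 7, - 3, - 1,-8/15 , 50/9,7, 20,20,39.85,  60, 80 , 86,89 ]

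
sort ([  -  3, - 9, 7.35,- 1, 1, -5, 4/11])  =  [ - 9,-5,  -  3, - 1, 4/11, 1, 7.35]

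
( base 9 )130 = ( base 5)413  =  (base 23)4G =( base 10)108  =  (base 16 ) 6c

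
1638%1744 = 1638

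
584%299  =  285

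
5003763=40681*123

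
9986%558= 500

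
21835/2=10917 + 1/2 = 10917.50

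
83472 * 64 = 5342208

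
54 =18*3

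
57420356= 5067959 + 52352397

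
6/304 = 3/152= 0.02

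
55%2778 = 55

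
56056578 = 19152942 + 36903636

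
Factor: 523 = 523^1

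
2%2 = 0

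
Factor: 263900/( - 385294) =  - 50/73=- 2^1 * 5^2*73^( - 1)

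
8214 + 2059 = 10273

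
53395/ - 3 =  - 17799+2/3 = - 17798.33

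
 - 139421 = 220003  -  359424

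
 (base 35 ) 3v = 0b10001000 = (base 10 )136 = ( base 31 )4c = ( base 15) 91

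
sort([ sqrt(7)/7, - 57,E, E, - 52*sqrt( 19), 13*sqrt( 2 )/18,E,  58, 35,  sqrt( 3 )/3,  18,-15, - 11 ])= [ - 52*sqrt ( 19), - 57, - 15, - 11,  sqrt( 7 )/7,sqrt( 3 )/3,13*sqrt( 2)/18,E, E,E,18 , 35, 58]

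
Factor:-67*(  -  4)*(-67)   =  -2^2*67^2 = - 17956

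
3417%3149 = 268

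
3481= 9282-5801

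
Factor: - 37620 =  - 2^2*3^2*5^1* 11^1 *19^1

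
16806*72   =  1210032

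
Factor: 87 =3^1*29^1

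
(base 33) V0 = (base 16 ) 3ff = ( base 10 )1023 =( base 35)t8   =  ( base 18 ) 32f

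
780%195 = 0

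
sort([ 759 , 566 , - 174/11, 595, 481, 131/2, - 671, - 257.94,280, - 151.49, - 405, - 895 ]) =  [ - 895, - 671,  -  405, - 257.94, - 151.49 ,-174/11, 131/2,  280,  481,  566, 595, 759] 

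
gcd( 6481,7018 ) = 1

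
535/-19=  - 535/19 = -28.16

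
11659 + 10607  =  22266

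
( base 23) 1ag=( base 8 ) 1407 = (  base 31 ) p0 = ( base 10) 775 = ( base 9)1051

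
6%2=0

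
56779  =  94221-37442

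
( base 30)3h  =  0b1101011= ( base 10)107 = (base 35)32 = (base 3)10222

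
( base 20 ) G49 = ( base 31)6na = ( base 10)6489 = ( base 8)14531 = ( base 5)201424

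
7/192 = 7/192 = 0.04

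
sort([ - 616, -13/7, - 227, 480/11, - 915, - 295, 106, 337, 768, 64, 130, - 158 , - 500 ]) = [  -  915, - 616, - 500, - 295, - 227, - 158, - 13/7, 480/11,  64,  106 , 130, 337, 768 ]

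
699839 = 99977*7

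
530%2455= 530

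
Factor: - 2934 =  - 2^1*3^2*163^1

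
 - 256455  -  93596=-350051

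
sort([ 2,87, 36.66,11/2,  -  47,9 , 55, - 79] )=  [ - 79 , - 47,  2,11/2, 9  ,  36.66,55, 87]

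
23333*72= 1679976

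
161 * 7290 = 1173690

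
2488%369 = 274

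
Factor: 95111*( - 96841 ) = -9210644351 = -  113^1*857^1 * 95111^1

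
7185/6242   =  1 + 943/6242 = 1.15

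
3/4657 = 3/4657= 0.00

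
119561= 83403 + 36158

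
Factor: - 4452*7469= - 2^2*3^1*7^2 * 11^1 * 53^1 * 97^1 = - 33251988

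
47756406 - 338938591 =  -291182185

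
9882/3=3294=3294.00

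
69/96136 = 69/96136 = 0.00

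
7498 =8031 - 533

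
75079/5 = 15015 + 4/5 =15015.80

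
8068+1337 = 9405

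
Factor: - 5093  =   - 11^1  *  463^1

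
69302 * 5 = 346510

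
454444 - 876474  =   - 422030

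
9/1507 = 9/1507 = 0.01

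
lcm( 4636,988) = 60268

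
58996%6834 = 4324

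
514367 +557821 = 1072188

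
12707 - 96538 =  - 83831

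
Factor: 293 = 293^1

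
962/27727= 962/27727 = 0.03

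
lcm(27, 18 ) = 54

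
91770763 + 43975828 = 135746591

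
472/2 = 236 = 236.00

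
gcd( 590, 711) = 1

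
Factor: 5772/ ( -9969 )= - 2^2 *13^1*37^1*3323^ ( - 1 ) = - 1924/3323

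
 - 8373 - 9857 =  - 18230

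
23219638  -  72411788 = -49192150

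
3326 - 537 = 2789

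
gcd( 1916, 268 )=4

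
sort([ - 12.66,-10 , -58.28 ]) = [ - 58.28,-12.66,-10] 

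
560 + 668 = 1228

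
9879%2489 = 2412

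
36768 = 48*766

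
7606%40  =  6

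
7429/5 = 7429/5 = 1485.80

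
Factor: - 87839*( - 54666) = 2^1*3^2*17^1*3037^1*5167^1 = 4801806774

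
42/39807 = 14/13269 = 0.00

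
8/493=8/493 = 0.02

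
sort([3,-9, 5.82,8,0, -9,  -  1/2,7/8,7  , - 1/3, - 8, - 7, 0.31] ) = [  -  9, - 9, - 8, - 7, - 1/2, - 1/3, 0,0.31, 7/8,3,5.82, 7,8]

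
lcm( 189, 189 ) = 189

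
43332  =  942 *46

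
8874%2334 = 1872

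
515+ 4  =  519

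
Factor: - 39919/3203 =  - 11^1* 19^1*191^1*3203^( - 1) 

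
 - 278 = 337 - 615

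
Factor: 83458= 2^1 * 41729^1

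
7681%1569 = 1405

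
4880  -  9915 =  - 5035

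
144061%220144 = 144061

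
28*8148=228144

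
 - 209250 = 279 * ( - 750)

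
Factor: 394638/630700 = 219/350 = 2^(  -  1)*3^1 * 5^(-2)*7^( - 1)*73^1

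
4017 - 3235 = 782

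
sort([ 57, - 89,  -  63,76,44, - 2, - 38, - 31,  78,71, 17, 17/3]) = [ - 89 , - 63, - 38, - 31, - 2,  17/3,17 , 44,57, 71,76 , 78 ] 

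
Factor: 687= 3^1*229^1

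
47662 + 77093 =124755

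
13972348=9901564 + 4070784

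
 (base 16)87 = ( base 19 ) 72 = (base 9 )160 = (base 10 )135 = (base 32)47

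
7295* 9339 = 68128005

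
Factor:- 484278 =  - 2^1*3^1*80713^1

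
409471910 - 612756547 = - 203284637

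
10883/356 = 10883/356 = 30.57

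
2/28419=2/28419= 0.00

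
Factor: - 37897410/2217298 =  - 18948705/1108649 =- 3^1*5^1*67^(-1 )*16547^( - 1 ) * 1263247^1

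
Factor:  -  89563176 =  - 2^3*3^2*1243933^1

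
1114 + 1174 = 2288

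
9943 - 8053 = 1890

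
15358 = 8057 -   -  7301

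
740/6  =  123 + 1/3 = 123.33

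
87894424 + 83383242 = 171277666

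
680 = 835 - 155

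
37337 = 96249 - 58912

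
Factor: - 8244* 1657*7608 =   -  103927623264= - 2^5 * 3^3* 229^1*317^1*1657^1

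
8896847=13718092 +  - 4821245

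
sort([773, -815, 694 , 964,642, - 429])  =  [ - 815,-429,642 , 694,773,964] 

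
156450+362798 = 519248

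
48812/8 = 12203/2= 6101.50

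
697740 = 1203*580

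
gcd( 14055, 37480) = 4685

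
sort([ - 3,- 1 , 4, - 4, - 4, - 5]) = [ - 5 ,-4,  -  4, - 3, - 1, 4]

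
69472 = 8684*8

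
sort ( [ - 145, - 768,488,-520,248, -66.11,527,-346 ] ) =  [-768 , - 520, - 346,-145, - 66.11,248, 488 , 527]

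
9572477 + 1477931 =11050408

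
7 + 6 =13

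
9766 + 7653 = 17419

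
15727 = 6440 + 9287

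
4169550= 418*9975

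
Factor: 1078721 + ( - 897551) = 2^1*3^3 *5^1*11^1*61^1 = 181170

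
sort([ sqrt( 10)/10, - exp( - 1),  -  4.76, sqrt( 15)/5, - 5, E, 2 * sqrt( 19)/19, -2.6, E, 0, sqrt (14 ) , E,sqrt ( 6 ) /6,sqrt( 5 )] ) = [-5,-4.76, - 2.6, - exp(- 1), 0, sqrt(10)/10,sqrt(6) /6, 2*sqrt(19) /19, sqrt( 15) /5, sqrt( 5), E, E,E, sqrt ( 14 )]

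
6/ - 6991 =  - 6/6991 =- 0.00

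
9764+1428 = 11192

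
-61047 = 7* (-8721) 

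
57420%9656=9140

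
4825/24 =4825/24 = 201.04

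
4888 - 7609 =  - 2721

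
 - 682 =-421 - 261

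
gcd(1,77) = 1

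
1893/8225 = 1893/8225 = 0.23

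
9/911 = 9/911 = 0.01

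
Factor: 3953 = 59^1*67^1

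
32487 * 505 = 16405935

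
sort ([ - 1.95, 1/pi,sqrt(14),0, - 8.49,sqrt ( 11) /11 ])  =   [-8.49,-1.95,0,sqrt(11)/11 , 1/pi, sqrt ( 14)]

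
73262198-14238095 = 59024103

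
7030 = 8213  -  1183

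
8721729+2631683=11353412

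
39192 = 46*852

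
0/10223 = 0  =  0.00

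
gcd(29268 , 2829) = 3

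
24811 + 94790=119601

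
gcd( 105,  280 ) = 35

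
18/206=9/103=0.09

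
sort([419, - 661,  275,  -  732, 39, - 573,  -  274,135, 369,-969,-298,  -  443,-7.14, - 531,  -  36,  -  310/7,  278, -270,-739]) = [  -  969 ,  -  739, - 732,-661,-573, - 531, - 443,-298,  -  274, - 270, - 310/7, - 36, - 7.14, 39 , 135,275, 278, 369, 419 ]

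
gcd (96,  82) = 2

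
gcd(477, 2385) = 477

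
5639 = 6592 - 953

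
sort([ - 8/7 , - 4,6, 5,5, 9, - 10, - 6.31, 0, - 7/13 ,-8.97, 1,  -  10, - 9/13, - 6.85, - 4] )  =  [ - 10, - 10, - 8.97, - 6.85,-6.31, - 4,-4, - 8/7, - 9/13, - 7/13, 0, 1 , 5,5, 6,  9] 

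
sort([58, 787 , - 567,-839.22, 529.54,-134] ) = [-839.22, - 567,-134,  58, 529.54, 787] 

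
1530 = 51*30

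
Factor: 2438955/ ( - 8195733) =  - 5^1*7^( - 1 )*13^( - 1)*83^1*653^1*10007^(-1)= - 270995/910637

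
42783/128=42783/128= 334.24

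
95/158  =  95/158= 0.60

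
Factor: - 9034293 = -3^1*17^1*47^1*3769^1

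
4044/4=1011 =1011.00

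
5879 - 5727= 152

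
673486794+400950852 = 1074437646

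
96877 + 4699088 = 4795965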